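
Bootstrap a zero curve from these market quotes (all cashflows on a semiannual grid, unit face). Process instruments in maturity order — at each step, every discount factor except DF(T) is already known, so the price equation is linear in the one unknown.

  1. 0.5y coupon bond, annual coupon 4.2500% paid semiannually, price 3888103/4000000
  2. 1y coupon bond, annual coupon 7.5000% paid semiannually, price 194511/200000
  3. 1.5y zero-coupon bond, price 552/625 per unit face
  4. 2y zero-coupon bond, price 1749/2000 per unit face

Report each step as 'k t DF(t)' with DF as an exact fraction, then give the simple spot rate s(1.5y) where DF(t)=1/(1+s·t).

1 1/2 4759/5000
2 1 903/1000
3 3/2 552/625
4 2 1749/2000
s(1.5y) = (1/(552/625) − 1)/(3/2) = 73/828 ≈ 8.8164%

step 1 [0.5y] bond c/2=17/800: DF=(3888103/4000000 − 17/800·(0))/(1+17/800) = 4759/5000 ≈ 0.951800
step 2 [1y] bond c/2=3/80: DF=(194511/200000 − 3/80·(0.951800))/(1+3/80) = 903/1000 ≈ 0.903000
step 3 [1.5y] zero: DF = P = 552/625 ≈ 0.883200
step 4 [2y] zero: DF = P = 1749/2000 ≈ 0.874500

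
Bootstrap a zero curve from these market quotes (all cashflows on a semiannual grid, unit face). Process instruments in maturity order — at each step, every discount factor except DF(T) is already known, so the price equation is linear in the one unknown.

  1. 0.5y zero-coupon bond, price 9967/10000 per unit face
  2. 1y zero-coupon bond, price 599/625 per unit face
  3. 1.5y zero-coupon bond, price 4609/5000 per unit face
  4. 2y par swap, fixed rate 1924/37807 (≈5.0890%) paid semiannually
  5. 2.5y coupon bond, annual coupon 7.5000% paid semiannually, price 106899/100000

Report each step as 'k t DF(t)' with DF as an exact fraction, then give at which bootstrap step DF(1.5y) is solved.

step 1 [0.5y] zero: DF = P = 9967/10000 ≈ 0.996700
step 2 [1y] zero: DF = P = 599/625 ≈ 0.958400
step 3 [1.5y] zero: DF = P = 4609/5000 ≈ 0.921800
step 4 [2y] swap r/2=962/37807: DF=(1 − 962/37807·(0.996700+0.958400+0.921800))/(1+962/37807) = 4519/5000 ≈ 0.903800
step 5 [2.5y] bond c/2=3/80: DF=(106899/100000 − 3/80·(0.996700+0.958400+0.921800+0.903800))/(1+3/80) = 8937/10000 ≈ 0.893700

1 1/2 9967/10000
2 1 599/625
3 3/2 4609/5000
4 2 4519/5000
5 5/2 8937/10000
DF(1.5y) is solved at step 3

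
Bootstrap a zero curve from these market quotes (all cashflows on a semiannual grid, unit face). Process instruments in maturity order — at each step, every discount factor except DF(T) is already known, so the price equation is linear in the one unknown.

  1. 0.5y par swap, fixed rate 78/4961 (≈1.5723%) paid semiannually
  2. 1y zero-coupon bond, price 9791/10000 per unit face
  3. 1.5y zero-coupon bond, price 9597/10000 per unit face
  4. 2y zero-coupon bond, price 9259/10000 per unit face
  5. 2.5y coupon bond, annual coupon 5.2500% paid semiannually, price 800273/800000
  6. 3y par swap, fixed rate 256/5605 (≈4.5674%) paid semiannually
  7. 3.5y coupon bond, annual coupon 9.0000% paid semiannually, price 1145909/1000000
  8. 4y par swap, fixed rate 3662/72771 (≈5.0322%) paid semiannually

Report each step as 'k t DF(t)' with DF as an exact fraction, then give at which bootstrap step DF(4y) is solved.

step 1 [0.5y] swap r/2=39/4961: DF=(1 − 39/4961·(0))/(1+39/4961) = 4961/5000 ≈ 0.992200
step 2 [1y] zero: DF = P = 9791/10000 ≈ 0.979100
step 3 [1.5y] zero: DF = P = 9597/10000 ≈ 0.959700
step 4 [2y] zero: DF = P = 9259/10000 ≈ 0.925900
step 5 [2.5y] bond c/2=21/800: DF=(800273/800000 − 21/800·(0.992200+0.979100+0.959700+0.925900))/(1+21/800) = 8761/10000 ≈ 0.876100
step 6 [3y] swap r/2=128/5605: DF=(1 − 128/5605·(0.992200+0.979100+0.959700+0.925900+0.876100))/(1+128/5605) = 109/125 ≈ 0.872000
step 7 [3.5y] bond c/2=9/200: DF=(1145909/1000000 − 9/200·(0.992200+0.979100+0.959700+0.925900+0.876100+0.872000))/(1+9/200) = 1069/1250 ≈ 0.855200
step 8 [4y] swap r/2=1831/72771: DF=(1 − 1831/72771·(0.992200+0.979100+0.959700+0.925900+0.876100+0.872000+0.855200))/(1+1831/72771) = 8169/10000 ≈ 0.816900

1 1/2 4961/5000
2 1 9791/10000
3 3/2 9597/10000
4 2 9259/10000
5 5/2 8761/10000
6 3 109/125
7 7/2 1069/1250
8 4 8169/10000
DF(4y) is solved at step 8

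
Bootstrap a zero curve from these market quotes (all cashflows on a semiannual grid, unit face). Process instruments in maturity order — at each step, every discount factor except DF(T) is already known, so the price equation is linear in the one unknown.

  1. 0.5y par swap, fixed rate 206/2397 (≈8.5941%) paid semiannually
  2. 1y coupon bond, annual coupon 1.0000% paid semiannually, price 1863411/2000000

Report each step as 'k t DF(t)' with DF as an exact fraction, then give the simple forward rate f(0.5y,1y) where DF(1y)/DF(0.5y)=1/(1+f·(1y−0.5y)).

step 1 [0.5y] swap r/2=103/2397: DF=(1 − 103/2397·(0))/(1+103/2397) = 2397/2500 ≈ 0.958800
step 2 [1y] bond c/2=1/200: DF=(1863411/2000000 − 1/200·(0.958800))/(1+1/200) = 9223/10000 ≈ 0.922300

1 1/2 2397/2500
2 1 9223/10000
f(0.5y,1y) = ((2397/2500)/(9223/10000) − 1)/(1/2) = 730/9223 ≈ 7.9150%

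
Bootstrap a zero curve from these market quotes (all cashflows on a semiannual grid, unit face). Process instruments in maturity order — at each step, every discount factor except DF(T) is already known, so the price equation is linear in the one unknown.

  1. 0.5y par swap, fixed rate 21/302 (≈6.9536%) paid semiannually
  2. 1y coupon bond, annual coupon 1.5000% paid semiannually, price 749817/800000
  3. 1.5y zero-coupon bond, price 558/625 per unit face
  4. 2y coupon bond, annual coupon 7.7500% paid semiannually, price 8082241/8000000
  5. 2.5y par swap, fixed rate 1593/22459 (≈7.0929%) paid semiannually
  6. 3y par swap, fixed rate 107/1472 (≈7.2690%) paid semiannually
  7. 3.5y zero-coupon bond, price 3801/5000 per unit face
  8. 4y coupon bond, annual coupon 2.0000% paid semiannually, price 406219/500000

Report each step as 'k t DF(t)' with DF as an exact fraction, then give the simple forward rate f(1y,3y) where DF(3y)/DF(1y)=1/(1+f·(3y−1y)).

1 1/2 604/625
2 1 9231/10000
3 3/2 558/625
4 2 543/625
5 5/2 8407/10000
6 3 4037/5000
7 7/2 3801/5000
8 4 1861/2500
f(1y,3y) = ((9231/10000)/(4037/5000) − 1)/(2) = 1157/16148 ≈ 7.1650%

step 1 [0.5y] swap r/2=21/604: DF=(1 − 21/604·(0))/(1+21/604) = 604/625 ≈ 0.966400
step 2 [1y] bond c/2=3/400: DF=(749817/800000 − 3/400·(0.966400))/(1+3/400) = 9231/10000 ≈ 0.923100
step 3 [1.5y] zero: DF = P = 558/625 ≈ 0.892800
step 4 [2y] bond c/2=31/800: DF=(8082241/8000000 − 31/800·(0.966400+0.923100+0.892800))/(1+31/800) = 543/625 ≈ 0.868800
step 5 [2.5y] swap r/2=1593/44918: DF=(1 − 1593/44918·(0.966400+0.923100+0.892800+0.868800))/(1+1593/44918) = 8407/10000 ≈ 0.840700
step 6 [3y] swap r/2=107/2944: DF=(1 − 107/2944·(0.966400+0.923100+0.892800+0.868800+0.840700))/(1+107/2944) = 4037/5000 ≈ 0.807400
step 7 [3.5y] zero: DF = P = 3801/5000 ≈ 0.760200
step 8 [4y] bond c/2=1/100: DF=(406219/500000 − 1/100·(0.966400+0.923100+0.892800+0.868800+0.840700+0.807400+0.760200))/(1+1/100) = 1861/2500 ≈ 0.744400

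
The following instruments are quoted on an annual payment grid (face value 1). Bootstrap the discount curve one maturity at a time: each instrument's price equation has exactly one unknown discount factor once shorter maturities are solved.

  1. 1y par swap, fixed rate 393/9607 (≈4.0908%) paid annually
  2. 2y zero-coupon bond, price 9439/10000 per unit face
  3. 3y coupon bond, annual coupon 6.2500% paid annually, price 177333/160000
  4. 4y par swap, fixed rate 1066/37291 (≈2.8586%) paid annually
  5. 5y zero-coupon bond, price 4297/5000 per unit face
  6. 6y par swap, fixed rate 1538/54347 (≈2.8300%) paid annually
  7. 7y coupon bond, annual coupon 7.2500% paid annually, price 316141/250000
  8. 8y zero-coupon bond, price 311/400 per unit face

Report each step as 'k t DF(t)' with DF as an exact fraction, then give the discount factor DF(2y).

step 1 [1y] swap r/1=393/9607: DF=(1 − 393/9607·(0))/(1+393/9607) = 9607/10000 ≈ 0.960700
step 2 [2y] zero: DF = P = 9439/10000 ≈ 0.943900
step 3 [3y] bond c/1=1/16: DF=(177333/160000 − 1/16·(0.960700+0.943900))/(1+1/16) = 9311/10000 ≈ 0.931100
step 4 [4y] swap r/1=1066/37291: DF=(1 − 1066/37291·(0.960700+0.943900+0.931100))/(1+1066/37291) = 4467/5000 ≈ 0.893400
step 5 [5y] zero: DF = P = 4297/5000 ≈ 0.859400
step 6 [6y] swap r/1=1538/54347: DF=(1 − 1538/54347·(0.960700+0.943900+0.931100+0.893400+0.859400))/(1+1538/54347) = 4231/5000 ≈ 0.846200
step 7 [7y] bond c/1=29/400: DF=(316141/250000 − 29/400·(0.960700+0.943900+0.931100+0.893400+0.859400+0.846200))/(1+29/400) = 8117/10000 ≈ 0.811700
step 8 [8y] zero: DF = P = 311/400 ≈ 0.777500

1 1 9607/10000
2 2 9439/10000
3 3 9311/10000
4 4 4467/5000
5 5 4297/5000
6 6 4231/5000
7 7 8117/10000
8 8 311/400
DF(2y) = 9439/10000 ≈ 0.943900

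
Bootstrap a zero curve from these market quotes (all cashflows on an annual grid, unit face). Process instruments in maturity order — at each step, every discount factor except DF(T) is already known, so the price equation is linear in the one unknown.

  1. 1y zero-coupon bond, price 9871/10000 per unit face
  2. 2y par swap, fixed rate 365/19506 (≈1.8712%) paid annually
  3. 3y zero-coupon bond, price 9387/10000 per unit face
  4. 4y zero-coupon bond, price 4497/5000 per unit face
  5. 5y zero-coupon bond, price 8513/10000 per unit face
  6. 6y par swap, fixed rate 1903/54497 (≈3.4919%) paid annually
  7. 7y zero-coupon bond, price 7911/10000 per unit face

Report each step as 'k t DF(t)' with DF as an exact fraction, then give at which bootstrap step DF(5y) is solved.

step 1 [1y] zero: DF = P = 9871/10000 ≈ 0.987100
step 2 [2y] swap r/1=365/19506: DF=(1 − 365/19506·(0.987100))/(1+365/19506) = 1927/2000 ≈ 0.963500
step 3 [3y] zero: DF = P = 9387/10000 ≈ 0.938700
step 4 [4y] zero: DF = P = 4497/5000 ≈ 0.899400
step 5 [5y] zero: DF = P = 8513/10000 ≈ 0.851300
step 6 [6y] swap r/1=1903/54497: DF=(1 − 1903/54497·(0.987100+0.963500+0.938700+0.899400+0.851300))/(1+1903/54497) = 8097/10000 ≈ 0.809700
step 7 [7y] zero: DF = P = 7911/10000 ≈ 0.791100

1 1 9871/10000
2 2 1927/2000
3 3 9387/10000
4 4 4497/5000
5 5 8513/10000
6 6 8097/10000
7 7 7911/10000
DF(5y) is solved at step 5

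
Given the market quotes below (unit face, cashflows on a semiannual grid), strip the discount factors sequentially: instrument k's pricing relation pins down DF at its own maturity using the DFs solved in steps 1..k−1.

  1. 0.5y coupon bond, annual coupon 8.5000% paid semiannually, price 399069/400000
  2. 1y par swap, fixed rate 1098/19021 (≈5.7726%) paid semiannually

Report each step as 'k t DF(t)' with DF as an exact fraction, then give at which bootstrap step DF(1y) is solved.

1 1/2 957/1000
2 1 9451/10000
DF(1y) is solved at step 2

step 1 [0.5y] bond c/2=17/400: DF=(399069/400000 − 17/400·(0))/(1+17/400) = 957/1000 ≈ 0.957000
step 2 [1y] swap r/2=549/19021: DF=(1 − 549/19021·(0.957000))/(1+549/19021) = 9451/10000 ≈ 0.945100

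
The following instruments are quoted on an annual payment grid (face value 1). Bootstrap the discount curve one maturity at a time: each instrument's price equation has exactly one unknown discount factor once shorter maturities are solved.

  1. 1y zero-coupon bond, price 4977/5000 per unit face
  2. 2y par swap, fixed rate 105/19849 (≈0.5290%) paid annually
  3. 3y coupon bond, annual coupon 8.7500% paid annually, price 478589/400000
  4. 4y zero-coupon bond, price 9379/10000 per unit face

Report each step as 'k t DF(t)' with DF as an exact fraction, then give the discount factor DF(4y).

1 1 4977/5000
2 2 1979/2000
3 3 1881/2000
4 4 9379/10000
DF(4y) = 9379/10000 ≈ 0.937900

step 1 [1y] zero: DF = P = 4977/5000 ≈ 0.995400
step 2 [2y] swap r/1=105/19849: DF=(1 − 105/19849·(0.995400))/(1+105/19849) = 1979/2000 ≈ 0.989500
step 3 [3y] bond c/1=7/80: DF=(478589/400000 − 7/80·(0.995400+0.989500))/(1+7/80) = 1881/2000 ≈ 0.940500
step 4 [4y] zero: DF = P = 9379/10000 ≈ 0.937900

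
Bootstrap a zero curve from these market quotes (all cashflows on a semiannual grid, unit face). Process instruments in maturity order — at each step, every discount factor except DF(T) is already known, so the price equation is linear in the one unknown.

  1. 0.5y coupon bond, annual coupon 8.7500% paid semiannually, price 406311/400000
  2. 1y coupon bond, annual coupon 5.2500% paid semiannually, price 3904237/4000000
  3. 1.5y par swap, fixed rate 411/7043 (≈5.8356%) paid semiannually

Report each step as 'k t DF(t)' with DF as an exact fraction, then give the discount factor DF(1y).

1 1/2 2433/2500
2 1 4631/5000
3 3/2 4589/5000
DF(1y) = 4631/5000 ≈ 0.926200

step 1 [0.5y] bond c/2=7/160: DF=(406311/400000 − 7/160·(0))/(1+7/160) = 2433/2500 ≈ 0.973200
step 2 [1y] bond c/2=21/800: DF=(3904237/4000000 − 21/800·(0.973200))/(1+21/800) = 4631/5000 ≈ 0.926200
step 3 [1.5y] swap r/2=411/14086: DF=(1 − 411/14086·(0.973200+0.926200))/(1+411/14086) = 4589/5000 ≈ 0.917800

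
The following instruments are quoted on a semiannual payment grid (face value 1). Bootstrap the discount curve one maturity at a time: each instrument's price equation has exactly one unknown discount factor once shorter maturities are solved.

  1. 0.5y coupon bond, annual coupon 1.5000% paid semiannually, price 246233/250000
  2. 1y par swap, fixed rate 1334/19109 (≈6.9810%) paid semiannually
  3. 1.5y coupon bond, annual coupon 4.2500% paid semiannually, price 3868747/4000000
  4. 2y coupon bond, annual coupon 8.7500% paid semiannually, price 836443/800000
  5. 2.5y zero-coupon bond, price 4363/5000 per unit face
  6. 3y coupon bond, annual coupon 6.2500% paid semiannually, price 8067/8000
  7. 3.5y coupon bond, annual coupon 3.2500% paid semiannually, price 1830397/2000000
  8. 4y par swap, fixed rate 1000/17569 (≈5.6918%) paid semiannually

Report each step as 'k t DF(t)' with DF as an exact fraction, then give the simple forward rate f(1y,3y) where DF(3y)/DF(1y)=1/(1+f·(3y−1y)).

1 1/2 611/625
2 1 9333/10000
3 3/2 9073/10000
4 2 2209/2500
5 5/2 4363/5000
6 3 1049/1250
7 7/2 407/500
8 4 4/5
f(1y,3y) = ((9333/10000)/(1049/1250) − 1)/(2) = 941/16784 ≈ 5.6065%

step 1 [0.5y] bond c/2=3/400: DF=(246233/250000 − 3/400·(0))/(1+3/400) = 611/625 ≈ 0.977600
step 2 [1y] swap r/2=667/19109: DF=(1 − 667/19109·(0.977600))/(1+667/19109) = 9333/10000 ≈ 0.933300
step 3 [1.5y] bond c/2=17/800: DF=(3868747/4000000 − 17/800·(0.977600+0.933300))/(1+17/800) = 9073/10000 ≈ 0.907300
step 4 [2y] bond c/2=7/160: DF=(836443/800000 − 7/160·(0.977600+0.933300+0.907300))/(1+7/160) = 2209/2500 ≈ 0.883600
step 5 [2.5y] zero: DF = P = 4363/5000 ≈ 0.872600
step 6 [3y] bond c/2=1/32: DF=(8067/8000 − 1/32·(0.977600+0.933300+0.907300+0.883600+0.872600))/(1+1/32) = 1049/1250 ≈ 0.839200
step 7 [3.5y] bond c/2=13/800: DF=(1830397/2000000 − 13/800·(0.977600+0.933300+0.907300+0.883600+0.872600+0.839200))/(1+13/800) = 407/500 ≈ 0.814000
step 8 [4y] swap r/2=500/17569: DF=(1 − 500/17569·(0.977600+0.933300+0.907300+0.883600+0.872600+0.839200+0.814000))/(1+500/17569) = 4/5 ≈ 0.800000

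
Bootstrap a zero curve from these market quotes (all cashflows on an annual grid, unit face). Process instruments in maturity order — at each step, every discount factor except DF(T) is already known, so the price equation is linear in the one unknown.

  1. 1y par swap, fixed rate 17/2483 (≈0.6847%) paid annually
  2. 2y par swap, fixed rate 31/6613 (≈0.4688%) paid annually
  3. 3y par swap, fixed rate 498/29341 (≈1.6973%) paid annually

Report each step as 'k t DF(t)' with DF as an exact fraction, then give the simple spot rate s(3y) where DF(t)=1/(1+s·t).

1 1 2483/2500
2 2 9907/10000
3 3 4751/5000
s(3y) = (1/(4751/5000) − 1)/(3) = 83/4751 ≈ 1.7470%

step 1 [1y] swap r/1=17/2483: DF=(1 − 17/2483·(0))/(1+17/2483) = 2483/2500 ≈ 0.993200
step 2 [2y] swap r/1=31/6613: DF=(1 − 31/6613·(0.993200))/(1+31/6613) = 9907/10000 ≈ 0.990700
step 3 [3y] swap r/1=498/29341: DF=(1 − 498/29341·(0.993200+0.990700))/(1+498/29341) = 4751/5000 ≈ 0.950200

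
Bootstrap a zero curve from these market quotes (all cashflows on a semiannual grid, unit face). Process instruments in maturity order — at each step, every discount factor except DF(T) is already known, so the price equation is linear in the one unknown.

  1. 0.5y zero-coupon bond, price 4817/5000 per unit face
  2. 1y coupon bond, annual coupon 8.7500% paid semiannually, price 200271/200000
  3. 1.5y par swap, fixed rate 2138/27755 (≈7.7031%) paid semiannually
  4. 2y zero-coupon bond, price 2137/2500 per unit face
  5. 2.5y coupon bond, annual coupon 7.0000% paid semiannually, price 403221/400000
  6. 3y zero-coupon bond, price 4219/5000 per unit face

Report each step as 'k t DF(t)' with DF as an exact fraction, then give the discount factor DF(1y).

1 1/2 4817/5000
2 1 919/1000
3 3/2 8931/10000
4 2 2137/2500
5 5/2 532/625
6 3 4219/5000
DF(1y) = 919/1000 ≈ 0.919000

step 1 [0.5y] zero: DF = P = 4817/5000 ≈ 0.963400
step 2 [1y] bond c/2=7/160: DF=(200271/200000 − 7/160·(0.963400))/(1+7/160) = 919/1000 ≈ 0.919000
step 3 [1.5y] swap r/2=1069/27755: DF=(1 − 1069/27755·(0.963400+0.919000))/(1+1069/27755) = 8931/10000 ≈ 0.893100
step 4 [2y] zero: DF = P = 2137/2500 ≈ 0.854800
step 5 [2.5y] bond c/2=7/200: DF=(403221/400000 − 7/200·(0.963400+0.919000+0.893100+0.854800))/(1+7/200) = 532/625 ≈ 0.851200
step 6 [3y] zero: DF = P = 4219/5000 ≈ 0.843800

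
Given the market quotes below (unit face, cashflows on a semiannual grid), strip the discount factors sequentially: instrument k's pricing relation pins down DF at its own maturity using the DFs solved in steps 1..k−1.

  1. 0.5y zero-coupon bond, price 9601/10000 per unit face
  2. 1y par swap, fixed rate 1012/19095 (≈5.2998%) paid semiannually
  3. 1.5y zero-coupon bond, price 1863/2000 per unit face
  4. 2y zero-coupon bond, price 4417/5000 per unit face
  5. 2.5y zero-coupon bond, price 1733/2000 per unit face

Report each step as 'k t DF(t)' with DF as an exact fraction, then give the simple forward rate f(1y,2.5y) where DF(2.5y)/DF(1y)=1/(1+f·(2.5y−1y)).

step 1 [0.5y] zero: DF = P = 9601/10000 ≈ 0.960100
step 2 [1y] swap r/2=506/19095: DF=(1 − 506/19095·(0.960100))/(1+506/19095) = 4747/5000 ≈ 0.949400
step 3 [1.5y] zero: DF = P = 1863/2000 ≈ 0.931500
step 4 [2y] zero: DF = P = 4417/5000 ≈ 0.883400
step 5 [2.5y] zero: DF = P = 1733/2000 ≈ 0.866500

1 1/2 9601/10000
2 1 4747/5000
3 3/2 1863/2000
4 2 4417/5000
5 5/2 1733/2000
f(1y,2.5y) = ((4747/5000)/(1733/2000) − 1)/(3/2) = 1658/25995 ≈ 6.3781%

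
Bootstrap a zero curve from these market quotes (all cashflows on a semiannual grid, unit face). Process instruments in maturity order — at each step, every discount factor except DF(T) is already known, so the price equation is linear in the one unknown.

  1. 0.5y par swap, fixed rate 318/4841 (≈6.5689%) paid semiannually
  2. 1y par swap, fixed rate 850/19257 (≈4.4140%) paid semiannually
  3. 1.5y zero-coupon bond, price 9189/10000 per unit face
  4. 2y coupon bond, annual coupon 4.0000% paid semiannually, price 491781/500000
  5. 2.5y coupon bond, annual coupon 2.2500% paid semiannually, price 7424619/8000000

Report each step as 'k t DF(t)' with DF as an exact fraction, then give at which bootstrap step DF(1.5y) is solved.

1 1/2 4841/5000
2 1 383/400
3 3/2 9189/10000
4 2 1817/2000
5 5/2 219/250
DF(1.5y) is solved at step 3

step 1 [0.5y] swap r/2=159/4841: DF=(1 − 159/4841·(0))/(1+159/4841) = 4841/5000 ≈ 0.968200
step 2 [1y] swap r/2=425/19257: DF=(1 − 425/19257·(0.968200))/(1+425/19257) = 383/400 ≈ 0.957500
step 3 [1.5y] zero: DF = P = 9189/10000 ≈ 0.918900
step 4 [2y] bond c/2=1/50: DF=(491781/500000 − 1/50·(0.968200+0.957500+0.918900))/(1+1/50) = 1817/2000 ≈ 0.908500
step 5 [2.5y] bond c/2=9/800: DF=(7424619/8000000 − 9/800·(0.968200+0.957500+0.918900+0.908500))/(1+9/800) = 219/250 ≈ 0.876000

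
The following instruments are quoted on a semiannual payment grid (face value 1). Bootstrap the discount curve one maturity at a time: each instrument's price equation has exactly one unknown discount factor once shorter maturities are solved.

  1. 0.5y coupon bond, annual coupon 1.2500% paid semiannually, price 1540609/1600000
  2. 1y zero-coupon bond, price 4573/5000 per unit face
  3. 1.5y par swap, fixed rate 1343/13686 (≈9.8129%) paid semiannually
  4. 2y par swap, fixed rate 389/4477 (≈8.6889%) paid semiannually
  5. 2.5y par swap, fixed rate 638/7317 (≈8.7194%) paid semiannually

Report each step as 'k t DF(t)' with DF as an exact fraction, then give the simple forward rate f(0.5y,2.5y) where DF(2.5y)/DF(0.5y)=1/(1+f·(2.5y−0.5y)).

step 1 [0.5y] bond c/2=1/160: DF=(1540609/1600000 − 1/160·(0))/(1+1/160) = 9569/10000 ≈ 0.956900
step 2 [1y] zero: DF = P = 4573/5000 ≈ 0.914600
step 3 [1.5y] swap r/2=1343/27372: DF=(1 − 1343/27372·(0.956900+0.914600))/(1+1343/27372) = 8657/10000 ≈ 0.865700
step 4 [2y] swap r/2=389/8954: DF=(1 − 389/8954·(0.956900+0.914600+0.865700))/(1+389/8954) = 2111/2500 ≈ 0.844400
step 5 [2.5y] swap r/2=319/7317: DF=(1 − 319/7317·(0.956900+0.914600+0.865700+0.844400))/(1+319/7317) = 4043/5000 ≈ 0.808600

1 1/2 9569/10000
2 1 4573/5000
3 3/2 8657/10000
4 2 2111/2500
5 5/2 4043/5000
f(0.5y,2.5y) = ((9569/10000)/(4043/5000) − 1)/(2) = 1483/16172 ≈ 9.1702%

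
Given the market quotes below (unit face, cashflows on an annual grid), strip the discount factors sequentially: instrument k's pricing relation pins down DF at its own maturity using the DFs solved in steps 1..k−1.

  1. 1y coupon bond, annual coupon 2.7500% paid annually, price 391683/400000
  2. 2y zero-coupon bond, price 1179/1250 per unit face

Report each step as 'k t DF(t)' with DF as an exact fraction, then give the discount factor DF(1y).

step 1 [1y] bond c/1=11/400: DF=(391683/400000 − 11/400·(0))/(1+11/400) = 953/1000 ≈ 0.953000
step 2 [2y] zero: DF = P = 1179/1250 ≈ 0.943200

1 1 953/1000
2 2 1179/1250
DF(1y) = 953/1000 ≈ 0.953000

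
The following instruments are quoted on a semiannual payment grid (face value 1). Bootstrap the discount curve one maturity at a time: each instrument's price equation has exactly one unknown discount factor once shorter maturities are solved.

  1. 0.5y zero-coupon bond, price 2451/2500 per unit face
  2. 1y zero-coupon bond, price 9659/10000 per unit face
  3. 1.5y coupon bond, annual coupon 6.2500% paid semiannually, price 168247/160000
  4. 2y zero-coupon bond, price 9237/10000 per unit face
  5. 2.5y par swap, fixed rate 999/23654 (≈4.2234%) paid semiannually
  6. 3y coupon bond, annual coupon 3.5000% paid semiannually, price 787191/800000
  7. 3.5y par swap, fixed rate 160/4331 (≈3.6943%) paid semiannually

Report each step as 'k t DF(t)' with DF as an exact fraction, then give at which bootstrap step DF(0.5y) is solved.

1 1/2 2451/2500
2 1 9659/10000
3 3/2 9607/10000
4 2 9237/10000
5 5/2 9001/10000
6 3 8857/10000
7 7/2 22/25
DF(0.5y) is solved at step 1

step 1 [0.5y] zero: DF = P = 2451/2500 ≈ 0.980400
step 2 [1y] zero: DF = P = 9659/10000 ≈ 0.965900
step 3 [1.5y] bond c/2=1/32: DF=(168247/160000 − 1/32·(0.980400+0.965900))/(1+1/32) = 9607/10000 ≈ 0.960700
step 4 [2y] zero: DF = P = 9237/10000 ≈ 0.923700
step 5 [2.5y] swap r/2=999/47308: DF=(1 − 999/47308·(0.980400+0.965900+0.960700+0.923700))/(1+999/47308) = 9001/10000 ≈ 0.900100
step 6 [3y] bond c/2=7/400: DF=(787191/800000 − 7/400·(0.980400+0.965900+0.960700+0.923700+0.900100))/(1+7/400) = 8857/10000 ≈ 0.885700
step 7 [3.5y] swap r/2=80/4331: DF=(1 − 80/4331·(0.980400+0.965900+0.960700+0.923700+0.900100+0.885700))/(1+80/4331) = 22/25 ≈ 0.880000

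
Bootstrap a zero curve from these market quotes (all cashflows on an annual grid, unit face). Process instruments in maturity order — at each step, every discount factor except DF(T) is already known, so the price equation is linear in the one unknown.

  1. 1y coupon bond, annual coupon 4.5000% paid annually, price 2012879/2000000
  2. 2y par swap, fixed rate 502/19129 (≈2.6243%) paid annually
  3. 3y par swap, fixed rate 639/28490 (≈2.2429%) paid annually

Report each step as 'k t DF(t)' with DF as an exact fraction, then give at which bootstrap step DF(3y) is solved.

step 1 [1y] bond c/1=9/200: DF=(2012879/2000000 − 9/200·(0))/(1+9/200) = 9631/10000 ≈ 0.963100
step 2 [2y] swap r/1=502/19129: DF=(1 − 502/19129·(0.963100))/(1+502/19129) = 4749/5000 ≈ 0.949800
step 3 [3y] swap r/1=639/28490: DF=(1 − 639/28490·(0.963100+0.949800))/(1+639/28490) = 9361/10000 ≈ 0.936100

1 1 9631/10000
2 2 4749/5000
3 3 9361/10000
DF(3y) is solved at step 3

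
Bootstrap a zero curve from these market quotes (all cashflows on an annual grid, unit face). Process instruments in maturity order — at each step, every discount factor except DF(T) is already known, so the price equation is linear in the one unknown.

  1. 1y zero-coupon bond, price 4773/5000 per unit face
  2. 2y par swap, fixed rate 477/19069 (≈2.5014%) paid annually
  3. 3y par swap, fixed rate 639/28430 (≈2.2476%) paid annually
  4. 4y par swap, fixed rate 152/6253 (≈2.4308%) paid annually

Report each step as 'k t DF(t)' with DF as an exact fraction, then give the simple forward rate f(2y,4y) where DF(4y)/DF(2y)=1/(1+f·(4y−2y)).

1 1 4773/5000
2 2 9523/10000
3 3 9361/10000
4 4 568/625
f(2y,4y) = ((9523/10000)/(568/625) − 1)/(2) = 435/18176 ≈ 2.3933%

step 1 [1y] zero: DF = P = 4773/5000 ≈ 0.954600
step 2 [2y] swap r/1=477/19069: DF=(1 − 477/19069·(0.954600))/(1+477/19069) = 9523/10000 ≈ 0.952300
step 3 [3y] swap r/1=639/28430: DF=(1 − 639/28430·(0.954600+0.952300))/(1+639/28430) = 9361/10000 ≈ 0.936100
step 4 [4y] swap r/1=152/6253: DF=(1 − 152/6253·(0.954600+0.952300+0.936100))/(1+152/6253) = 568/625 ≈ 0.908800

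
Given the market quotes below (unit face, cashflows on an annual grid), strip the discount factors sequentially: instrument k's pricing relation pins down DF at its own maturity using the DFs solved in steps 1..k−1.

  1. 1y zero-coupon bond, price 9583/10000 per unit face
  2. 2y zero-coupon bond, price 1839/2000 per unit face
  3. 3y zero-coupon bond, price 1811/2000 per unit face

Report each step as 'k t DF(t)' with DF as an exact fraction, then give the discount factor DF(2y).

step 1 [1y] zero: DF = P = 9583/10000 ≈ 0.958300
step 2 [2y] zero: DF = P = 1839/2000 ≈ 0.919500
step 3 [3y] zero: DF = P = 1811/2000 ≈ 0.905500

1 1 9583/10000
2 2 1839/2000
3 3 1811/2000
DF(2y) = 1839/2000 ≈ 0.919500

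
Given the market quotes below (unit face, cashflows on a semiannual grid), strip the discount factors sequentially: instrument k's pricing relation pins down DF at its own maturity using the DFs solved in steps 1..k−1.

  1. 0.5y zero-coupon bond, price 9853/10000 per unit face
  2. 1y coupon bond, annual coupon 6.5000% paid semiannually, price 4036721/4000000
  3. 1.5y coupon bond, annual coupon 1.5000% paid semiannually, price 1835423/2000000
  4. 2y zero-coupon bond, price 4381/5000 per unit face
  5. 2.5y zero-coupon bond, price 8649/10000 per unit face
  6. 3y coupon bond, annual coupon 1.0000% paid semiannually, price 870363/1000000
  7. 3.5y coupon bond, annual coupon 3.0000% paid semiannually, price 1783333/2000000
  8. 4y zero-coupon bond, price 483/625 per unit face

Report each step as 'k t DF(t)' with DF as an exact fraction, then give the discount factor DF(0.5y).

step 1 [0.5y] zero: DF = P = 9853/10000 ≈ 0.985300
step 2 [1y] bond c/2=13/400: DF=(4036721/4000000 − 13/400·(0.985300))/(1+13/400) = 1183/1250 ≈ 0.946400
step 3 [1.5y] bond c/2=3/400: DF=(1835423/2000000 − 3/400·(0.985300+0.946400))/(1+3/400) = 1793/2000 ≈ 0.896500
step 4 [2y] zero: DF = P = 4381/5000 ≈ 0.876200
step 5 [2.5y] zero: DF = P = 8649/10000 ≈ 0.864900
step 6 [3y] bond c/2=1/200: DF=(870363/1000000 − 1/200·(0.985300+0.946400+0.896500+0.876200+0.864900))/(1+1/200) = 8433/10000 ≈ 0.843300
step 7 [3.5y] bond c/2=3/200: DF=(1783333/2000000 − 3/200·(0.985300+0.946400+0.896500+0.876200+0.864900+0.843300))/(1+3/200) = 1597/2000 ≈ 0.798500
step 8 [4y] zero: DF = P = 483/625 ≈ 0.772800

1 1/2 9853/10000
2 1 1183/1250
3 3/2 1793/2000
4 2 4381/5000
5 5/2 8649/10000
6 3 8433/10000
7 7/2 1597/2000
8 4 483/625
DF(0.5y) = 9853/10000 ≈ 0.985300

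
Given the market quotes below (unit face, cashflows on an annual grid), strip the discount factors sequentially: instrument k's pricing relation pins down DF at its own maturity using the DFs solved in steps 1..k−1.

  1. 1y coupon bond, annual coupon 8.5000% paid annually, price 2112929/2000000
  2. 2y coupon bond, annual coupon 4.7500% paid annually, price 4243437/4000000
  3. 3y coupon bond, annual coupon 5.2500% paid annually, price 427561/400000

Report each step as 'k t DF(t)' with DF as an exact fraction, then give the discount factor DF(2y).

1 1 9737/10000
2 2 4843/5000
3 3 9187/10000
DF(2y) = 4843/5000 ≈ 0.968600

step 1 [1y] bond c/1=17/200: DF=(2112929/2000000 − 17/200·(0))/(1+17/200) = 9737/10000 ≈ 0.973700
step 2 [2y] bond c/1=19/400: DF=(4243437/4000000 − 19/400·(0.973700))/(1+19/400) = 4843/5000 ≈ 0.968600
step 3 [3y] bond c/1=21/400: DF=(427561/400000 − 21/400·(0.973700+0.968600))/(1+21/400) = 9187/10000 ≈ 0.918700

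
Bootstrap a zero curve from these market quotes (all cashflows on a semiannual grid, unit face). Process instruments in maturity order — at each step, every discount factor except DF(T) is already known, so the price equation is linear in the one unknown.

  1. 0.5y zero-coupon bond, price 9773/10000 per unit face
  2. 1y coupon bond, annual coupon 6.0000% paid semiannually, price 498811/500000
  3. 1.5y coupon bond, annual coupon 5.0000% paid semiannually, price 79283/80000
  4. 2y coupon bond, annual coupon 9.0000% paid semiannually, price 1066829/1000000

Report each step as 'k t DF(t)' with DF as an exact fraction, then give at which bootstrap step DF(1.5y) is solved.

step 1 [0.5y] zero: DF = P = 9773/10000 ≈ 0.977300
step 2 [1y] bond c/2=3/100: DF=(498811/500000 − 3/100·(0.977300))/(1+3/100) = 9401/10000 ≈ 0.940100
step 3 [1.5y] bond c/2=1/40: DF=(79283/80000 − 1/40·(0.977300+0.940100))/(1+1/40) = 9201/10000 ≈ 0.920100
step 4 [2y] bond c/2=9/200: DF=(1066829/1000000 − 9/200·(0.977300+0.940100+0.920100))/(1+9/200) = 8987/10000 ≈ 0.898700

1 1/2 9773/10000
2 1 9401/10000
3 3/2 9201/10000
4 2 8987/10000
DF(1.5y) is solved at step 3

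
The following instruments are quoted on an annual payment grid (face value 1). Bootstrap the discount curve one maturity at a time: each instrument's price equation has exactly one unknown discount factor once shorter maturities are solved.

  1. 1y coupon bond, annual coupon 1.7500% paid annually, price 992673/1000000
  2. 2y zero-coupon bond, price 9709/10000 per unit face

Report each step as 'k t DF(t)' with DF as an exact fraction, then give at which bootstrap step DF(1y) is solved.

step 1 [1y] bond c/1=7/400: DF=(992673/1000000 − 7/400·(0))/(1+7/400) = 2439/2500 ≈ 0.975600
step 2 [2y] zero: DF = P = 9709/10000 ≈ 0.970900

1 1 2439/2500
2 2 9709/10000
DF(1y) is solved at step 1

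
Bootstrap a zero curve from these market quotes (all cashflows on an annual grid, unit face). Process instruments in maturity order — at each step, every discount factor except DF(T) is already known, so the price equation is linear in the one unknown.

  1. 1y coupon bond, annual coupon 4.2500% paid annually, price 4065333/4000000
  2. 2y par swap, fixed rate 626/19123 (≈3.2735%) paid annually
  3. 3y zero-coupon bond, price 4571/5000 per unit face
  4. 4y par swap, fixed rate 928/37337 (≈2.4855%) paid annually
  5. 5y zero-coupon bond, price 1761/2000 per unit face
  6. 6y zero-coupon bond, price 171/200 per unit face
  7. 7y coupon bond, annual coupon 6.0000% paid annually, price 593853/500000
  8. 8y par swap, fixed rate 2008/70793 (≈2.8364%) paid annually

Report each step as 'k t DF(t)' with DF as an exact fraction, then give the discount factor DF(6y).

step 1 [1y] bond c/1=17/400: DF=(4065333/4000000 − 17/400·(0))/(1+17/400) = 9749/10000 ≈ 0.974900
step 2 [2y] swap r/1=626/19123: DF=(1 − 626/19123·(0.974900))/(1+626/19123) = 4687/5000 ≈ 0.937400
step 3 [3y] zero: DF = P = 4571/5000 ≈ 0.914200
step 4 [4y] swap r/1=928/37337: DF=(1 − 928/37337·(0.974900+0.937400+0.914200))/(1+928/37337) = 567/625 ≈ 0.907200
step 5 [5y] zero: DF = P = 1761/2000 ≈ 0.880500
step 6 [6y] zero: DF = P = 171/200 ≈ 0.855000
step 7 [7y] bond c/1=3/50: DF=(593853/500000 − 3/50·(0.974900+0.937400+0.914200+0.907200+0.880500+0.855000))/(1+3/50) = 8109/10000 ≈ 0.810900
step 8 [8y] swap r/1=2008/70793: DF=(1 − 2008/70793·(0.974900+0.937400+0.914200+0.907200+0.880500+0.855000+0.810900))/(1+2008/70793) = 999/1250 ≈ 0.799200

1 1 9749/10000
2 2 4687/5000
3 3 4571/5000
4 4 567/625
5 5 1761/2000
6 6 171/200
7 7 8109/10000
8 8 999/1250
DF(6y) = 171/200 ≈ 0.855000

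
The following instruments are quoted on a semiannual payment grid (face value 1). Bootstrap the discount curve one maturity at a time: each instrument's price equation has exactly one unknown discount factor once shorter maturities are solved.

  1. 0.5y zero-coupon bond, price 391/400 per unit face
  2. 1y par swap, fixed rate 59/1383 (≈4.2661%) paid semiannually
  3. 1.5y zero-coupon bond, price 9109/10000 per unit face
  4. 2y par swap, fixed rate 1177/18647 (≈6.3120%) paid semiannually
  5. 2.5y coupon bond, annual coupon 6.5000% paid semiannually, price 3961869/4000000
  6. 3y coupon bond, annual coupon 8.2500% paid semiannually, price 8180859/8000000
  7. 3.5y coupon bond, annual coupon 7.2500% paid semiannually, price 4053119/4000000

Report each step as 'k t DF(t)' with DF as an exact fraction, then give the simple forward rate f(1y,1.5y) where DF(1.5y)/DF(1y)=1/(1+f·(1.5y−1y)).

1 1/2 391/400
2 1 9587/10000
3 3/2 9109/10000
4 2 8823/10000
5 5/2 8419/10000
6 3 801/1000
7 7/2 7899/10000
f(1y,1.5y) = ((9587/10000)/(9109/10000) − 1)/(1/2) = 956/9109 ≈ 10.4951%

step 1 [0.5y] zero: DF = P = 391/400 ≈ 0.977500
step 2 [1y] swap r/2=59/2766: DF=(1 − 59/2766·(0.977500))/(1+59/2766) = 9587/10000 ≈ 0.958700
step 3 [1.5y] zero: DF = P = 9109/10000 ≈ 0.910900
step 4 [2y] swap r/2=1177/37294: DF=(1 − 1177/37294·(0.977500+0.958700+0.910900))/(1+1177/37294) = 8823/10000 ≈ 0.882300
step 5 [2.5y] bond c/2=13/400: DF=(3961869/4000000 − 13/400·(0.977500+0.958700+0.910900+0.882300))/(1+13/400) = 8419/10000 ≈ 0.841900
step 6 [3y] bond c/2=33/800: DF=(8180859/8000000 − 33/800·(0.977500+0.958700+0.910900+0.882300+0.841900))/(1+33/800) = 801/1000 ≈ 0.801000
step 7 [3.5y] bond c/2=29/800: DF=(4053119/4000000 − 29/800·(0.977500+0.958700+0.910900+0.882300+0.841900+0.801000))/(1+29/800) = 7899/10000 ≈ 0.789900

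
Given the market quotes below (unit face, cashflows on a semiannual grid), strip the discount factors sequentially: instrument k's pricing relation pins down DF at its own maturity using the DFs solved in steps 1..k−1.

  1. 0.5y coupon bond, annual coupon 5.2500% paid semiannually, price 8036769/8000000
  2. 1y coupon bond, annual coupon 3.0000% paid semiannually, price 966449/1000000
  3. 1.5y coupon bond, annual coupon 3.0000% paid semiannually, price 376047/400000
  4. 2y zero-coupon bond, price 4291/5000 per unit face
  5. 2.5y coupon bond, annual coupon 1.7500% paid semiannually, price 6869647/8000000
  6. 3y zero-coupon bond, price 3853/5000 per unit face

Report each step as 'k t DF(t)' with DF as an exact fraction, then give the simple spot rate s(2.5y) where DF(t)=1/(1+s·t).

step 1 [0.5y] bond c/2=21/800: DF=(8036769/8000000 − 21/800·(0))/(1+21/800) = 9789/10000 ≈ 0.978900
step 2 [1y] bond c/2=3/200: DF=(966449/1000000 − 3/200·(0.978900))/(1+3/200) = 9377/10000 ≈ 0.937700
step 3 [1.5y] bond c/2=3/200: DF=(376047/400000 − 3/200·(0.978900+0.937700))/(1+3/200) = 8979/10000 ≈ 0.897900
step 4 [2y] zero: DF = P = 4291/5000 ≈ 0.858200
step 5 [2.5y] bond c/2=7/800: DF=(6869647/8000000 − 7/800·(0.978900+0.937700+0.897900+0.858200))/(1+7/800) = 4097/5000 ≈ 0.819400
step 6 [3y] zero: DF = P = 3853/5000 ≈ 0.770600

1 1/2 9789/10000
2 1 9377/10000
3 3/2 8979/10000
4 2 4291/5000
5 5/2 4097/5000
6 3 3853/5000
s(2.5y) = (1/(4097/5000) − 1)/(5/2) = 1806/20485 ≈ 8.8162%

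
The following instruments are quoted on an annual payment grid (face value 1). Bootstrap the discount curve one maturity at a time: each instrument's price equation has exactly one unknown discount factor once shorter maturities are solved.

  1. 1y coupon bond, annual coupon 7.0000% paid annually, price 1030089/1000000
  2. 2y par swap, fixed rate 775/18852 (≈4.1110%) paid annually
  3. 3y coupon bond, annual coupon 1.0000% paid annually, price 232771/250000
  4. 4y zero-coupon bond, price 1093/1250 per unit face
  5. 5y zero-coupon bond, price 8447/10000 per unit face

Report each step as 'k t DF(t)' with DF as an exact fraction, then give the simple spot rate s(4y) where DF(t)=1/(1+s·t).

1 1 9627/10000
2 2 369/400
3 3 1129/1250
4 4 1093/1250
5 5 8447/10000
s(4y) = (1/(1093/1250) − 1)/(4) = 157/4372 ≈ 3.5910%

step 1 [1y] bond c/1=7/100: DF=(1030089/1000000 − 7/100·(0))/(1+7/100) = 9627/10000 ≈ 0.962700
step 2 [2y] swap r/1=775/18852: DF=(1 − 775/18852·(0.962700))/(1+775/18852) = 369/400 ≈ 0.922500
step 3 [3y] bond c/1=1/100: DF=(232771/250000 − 1/100·(0.962700+0.922500))/(1+1/100) = 1129/1250 ≈ 0.903200
step 4 [4y] zero: DF = P = 1093/1250 ≈ 0.874400
step 5 [5y] zero: DF = P = 8447/10000 ≈ 0.844700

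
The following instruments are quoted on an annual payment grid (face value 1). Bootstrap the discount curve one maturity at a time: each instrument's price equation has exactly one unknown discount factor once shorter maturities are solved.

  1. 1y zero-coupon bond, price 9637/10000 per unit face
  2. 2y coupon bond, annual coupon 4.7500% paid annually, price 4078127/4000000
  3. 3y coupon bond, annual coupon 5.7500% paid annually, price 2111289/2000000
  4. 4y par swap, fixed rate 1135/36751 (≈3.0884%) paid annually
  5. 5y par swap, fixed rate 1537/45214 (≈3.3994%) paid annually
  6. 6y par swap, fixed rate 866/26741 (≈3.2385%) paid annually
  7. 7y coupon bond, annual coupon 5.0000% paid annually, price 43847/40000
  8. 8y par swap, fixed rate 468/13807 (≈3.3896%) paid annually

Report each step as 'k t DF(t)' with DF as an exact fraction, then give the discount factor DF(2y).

step 1 [1y] zero: DF = P = 9637/10000 ≈ 0.963700
step 2 [2y] bond c/1=19/400: DF=(4078127/4000000 − 19/400·(0.963700))/(1+19/400) = 581/625 ≈ 0.929600
step 3 [3y] bond c/1=23/400: DF=(2111289/2000000 − 23/400·(0.963700+0.929600))/(1+23/400) = 8953/10000 ≈ 0.895300
step 4 [4y] swap r/1=1135/36751: DF=(1 − 1135/36751·(0.963700+0.929600+0.895300))/(1+1135/36751) = 1773/2000 ≈ 0.886500
step 5 [5y] swap r/1=1537/45214: DF=(1 − 1537/45214·(0.963700+0.929600+0.895300+0.886500))/(1+1537/45214) = 8463/10000 ≈ 0.846300
step 6 [6y] swap r/1=866/26741: DF=(1 − 866/26741·(0.963700+0.929600+0.895300+0.886500+0.846300))/(1+866/26741) = 2067/2500 ≈ 0.826800
step 7 [7y] bond c/1=1/20: DF=(43847/40000 − 1/20·(0.963700+0.929600+0.895300+0.886500+0.846300+0.826800))/(1+1/20) = 7893/10000 ≈ 0.789300
step 8 [8y] swap r/1=468/13807: DF=(1 − 468/13807·(0.963700+0.929600+0.895300+0.886500+0.846300+0.826800+0.789300))/(1+468/13807) = 383/500 ≈ 0.766000

1 1 9637/10000
2 2 581/625
3 3 8953/10000
4 4 1773/2000
5 5 8463/10000
6 6 2067/2500
7 7 7893/10000
8 8 383/500
DF(2y) = 581/625 ≈ 0.929600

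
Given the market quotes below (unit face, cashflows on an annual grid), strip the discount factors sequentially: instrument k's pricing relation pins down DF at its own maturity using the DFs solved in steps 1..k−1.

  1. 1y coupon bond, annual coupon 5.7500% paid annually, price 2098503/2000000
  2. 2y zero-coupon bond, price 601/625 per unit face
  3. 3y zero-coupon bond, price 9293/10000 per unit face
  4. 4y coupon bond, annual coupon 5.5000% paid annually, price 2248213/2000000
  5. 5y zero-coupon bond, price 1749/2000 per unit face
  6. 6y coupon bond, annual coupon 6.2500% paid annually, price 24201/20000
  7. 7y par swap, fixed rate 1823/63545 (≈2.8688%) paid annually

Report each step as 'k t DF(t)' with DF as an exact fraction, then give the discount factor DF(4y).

step 1 [1y] bond c/1=23/400: DF=(2098503/2000000 − 23/400·(0))/(1+23/400) = 4961/5000 ≈ 0.992200
step 2 [2y] zero: DF = P = 601/625 ≈ 0.961600
step 3 [3y] zero: DF = P = 9293/10000 ≈ 0.929300
step 4 [4y] bond c/1=11/200: DF=(2248213/2000000 − 11/200·(0.992200+0.961600+0.929300))/(1+11/200) = 572/625 ≈ 0.915200
step 5 [5y] zero: DF = P = 1749/2000 ≈ 0.874500
step 6 [6y] bond c/1=1/16: DF=(24201/20000 − 1/16·(0.992200+0.961600+0.929300+0.915200+0.874500))/(1+1/16) = 108/125 ≈ 0.864000
step 7 [7y] swap r/1=1823/63545: DF=(1 − 1823/63545·(0.992200+0.961600+0.929300+0.915200+0.874500+0.864000))/(1+1823/63545) = 8177/10000 ≈ 0.817700

1 1 4961/5000
2 2 601/625
3 3 9293/10000
4 4 572/625
5 5 1749/2000
6 6 108/125
7 7 8177/10000
DF(4y) = 572/625 ≈ 0.915200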